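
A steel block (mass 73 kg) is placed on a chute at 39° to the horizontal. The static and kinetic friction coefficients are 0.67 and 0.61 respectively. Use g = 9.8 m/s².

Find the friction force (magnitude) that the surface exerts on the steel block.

f ≈ 339 N (up the incline)

Normal force: N = m g cos θ = 73 × 9.8 × cos 39° = 556 N.
For equilibrium along the incline, friction must balance the weight component: f = m g sin θ = 450.2 N up the slope.
The static-friction ceiling is μ_s N = 0.67 × 556 = 372.5 N.
Since |450.2| > 372.5 N, static friction cannot hold it; the steel block slides down the incline and kinetic friction applies: f = μ_k N = 0.61 × 556 = 339 N.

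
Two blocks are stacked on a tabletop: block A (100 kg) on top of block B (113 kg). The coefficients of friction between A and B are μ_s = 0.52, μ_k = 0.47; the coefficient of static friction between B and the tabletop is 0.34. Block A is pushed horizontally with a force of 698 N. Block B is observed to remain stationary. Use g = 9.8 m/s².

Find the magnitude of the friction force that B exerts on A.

Between the blocks, N₁ = m_A g = 980 N.
Maximum static friction on A from B: μ_s N₁ = 0.52×980 = 509.6 N.
Since P = 698 N > 509.6 N, A slides on B; the A–B friction is kinetic: f₁ = μ_k N₁ = 0.47×980 = 461 N.
B experiences an equal 461 N forward from A (third law). B is in equilibrium, so the floor supplies f₂ = 461 N of static friction (limit μ_s(m_A+m_B)g = 709.7 N, not exceeded).

f ≈ 461 N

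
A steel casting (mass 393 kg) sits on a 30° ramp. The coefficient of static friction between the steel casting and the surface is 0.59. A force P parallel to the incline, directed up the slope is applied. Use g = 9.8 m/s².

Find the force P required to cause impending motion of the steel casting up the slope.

P ≈ 3890 N

At impending motion up the slope, friction acts down-slope at its limit: f = μ_s N.
P is parallel to the surface, so N = m g cos θ = 3340 N.
Along the incline: P = m g sin θ + μ_s N = 1930 + 0.59×3340 = 3890 N.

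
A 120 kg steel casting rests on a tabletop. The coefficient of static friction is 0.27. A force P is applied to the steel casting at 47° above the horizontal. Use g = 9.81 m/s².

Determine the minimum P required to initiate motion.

N = m g − P sin α (the pull lifts the steel casting).
At impending slip, P cos α = μ_s N = μ_s (m g − P sin α).
Solving: P (cos α + μ_s sin α) = μ_s m g → P = 0.27×1180/(cos 47° + 0.27 sin 47°) = 318/0.8795 = 361 N.

P ≈ 361 N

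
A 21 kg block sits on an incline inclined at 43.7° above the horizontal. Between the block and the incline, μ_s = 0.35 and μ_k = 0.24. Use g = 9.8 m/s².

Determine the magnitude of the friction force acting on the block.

Normal force: N = m g cos θ = 21 × 9.8 × cos 43.7° = 148.8 N.
Along the slope the weight component is m g sin θ = 142.2 N; friction must supply exactly this, acting up-slope.
Static friction can supply at most μ_s N = 52.08 N.
Since |142.2| > 52.08 N, static friction cannot hold it; the block slides down the incline and kinetic friction applies: f = μ_k N = 0.24 × 148.8 = 35.7 N.

f ≈ 35.7 N (up the incline)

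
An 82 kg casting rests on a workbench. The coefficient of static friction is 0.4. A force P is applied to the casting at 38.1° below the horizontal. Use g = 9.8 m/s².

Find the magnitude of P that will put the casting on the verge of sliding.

P ≈ 595 N

N = m g + P sin α (the push presses the casting into the workbench).
At impending slip, P cos α = μ_s N = μ_s (m g + P sin α).
Solving: P (cos α − μ_s sin α) = μ_s m g → P = 0.4×804/(cos 38.1° − 0.4 sin 38.1°) = 321/0.5401 = 595 N.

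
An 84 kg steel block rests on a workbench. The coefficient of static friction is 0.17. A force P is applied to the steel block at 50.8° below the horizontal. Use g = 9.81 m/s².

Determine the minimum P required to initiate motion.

P ≈ 280 N

N = m g + P sin α (the push presses the steel block into the workbench).
At impending slip, P cos α = μ_s N = μ_s (m g + P sin α).
Solving: P (cos α − μ_s sin α) = μ_s m g → P = 0.17×824/(cos 50.8° − 0.17 sin 50.8°) = 140/0.5003 = 280 N.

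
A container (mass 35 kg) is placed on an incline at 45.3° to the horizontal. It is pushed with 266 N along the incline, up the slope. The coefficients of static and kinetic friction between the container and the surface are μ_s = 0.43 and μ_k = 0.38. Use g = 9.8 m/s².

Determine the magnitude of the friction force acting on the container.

The normal reaction is N = m g cos θ = 241.3 N.
The friction needed for equilibrium is m g sin θ − P = 243.8 − 266 = -22.2 N, measured positive up-slope.
The static-friction ceiling is μ_s N = 0.43 × 241.3 = 103.7 N.
Since |-22.2| ≤ 103.7 N, the container remains in static equilibrium and friction takes exactly the required value.

f ≈ 22.2 N (down the incline)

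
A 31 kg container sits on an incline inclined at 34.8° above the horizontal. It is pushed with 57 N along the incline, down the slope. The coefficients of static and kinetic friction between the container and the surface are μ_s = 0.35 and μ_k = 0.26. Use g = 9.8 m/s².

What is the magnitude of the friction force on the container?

f ≈ 64.9 N (up the incline)

Perpendicular to the surface, N = m g cos θ = 31·9.8·cos 34.8° = 249.5 N.
For equilibrium along the incline the friction force must supply f = m g sin θ + P = 173.4 + 57 = 230.4 N (positive meaning up-slope).
The static-friction ceiling is μ_s N = 0.35 × 249.5 = 87.31 N.
Since |230.4| > 87.31 N, static friction cannot hold it; the container slides down the incline and kinetic friction applies: f = μ_k N = 0.26 × 249.5 = 64.9 N.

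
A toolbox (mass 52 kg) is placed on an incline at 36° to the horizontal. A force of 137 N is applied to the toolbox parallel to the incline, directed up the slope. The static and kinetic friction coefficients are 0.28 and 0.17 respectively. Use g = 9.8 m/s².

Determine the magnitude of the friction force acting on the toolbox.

f ≈ 70.1 N (up the incline)

Perpendicular to the surface, N = m g cos θ = 52·9.8·cos 36° = 412.3 N.
Parallel to the incline, ΣF = 0 gives f = m g sin θ − P = 299.5 − 137 = 162.5 N (up-slope positive).
The static-friction ceiling is μ_s N = 0.28 × 412.3 = 115.4 N.
|162.5| exceeds 115.4 N, so the toolbox slips down-slope; friction is kinetic, f = μ_k N = 0.17×412.3 = 70.1 N.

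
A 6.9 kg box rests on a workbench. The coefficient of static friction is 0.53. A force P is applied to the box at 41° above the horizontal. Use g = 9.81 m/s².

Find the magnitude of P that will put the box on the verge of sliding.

N = m g − P sin α (the pull lifts the box).
At impending slip, P cos α = μ_s N = μ_s (m g − P sin α).
Solving: P (cos α + μ_s sin α) = μ_s m g → P = 0.53×67.7/(cos 41° + 0.53 sin 41°) = 35.9/1.102 = 32.5 N.

P ≈ 32.5 N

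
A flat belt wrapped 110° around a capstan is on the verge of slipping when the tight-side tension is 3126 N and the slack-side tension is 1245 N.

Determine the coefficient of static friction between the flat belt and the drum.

T₂/T₁ = e^{μβ} → μ = ln(T₂/T₁)/β.
β = 110° = 1.92 rad.
μ = ln(3126/1245)/1.92 = ln(2.511)/1.92 = 0.48.

μ ≈ 0.48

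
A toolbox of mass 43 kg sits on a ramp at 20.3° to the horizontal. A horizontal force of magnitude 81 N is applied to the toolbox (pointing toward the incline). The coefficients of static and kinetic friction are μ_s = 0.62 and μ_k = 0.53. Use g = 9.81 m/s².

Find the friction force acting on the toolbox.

f ≈ 70.4 N (up the incline)

The horizontal push has a component P sin θ into the surface, so N = m g cos θ + P sin θ = 395.6 + 28.1 = 423.7 N.
Along the incline, the net driving force (taking up-slope positive) is P cos θ − m g sin θ = 75.97 − 146.3 = -70.38 N, so equilibrium requires friction f = 70.38 N (up-slope).
Maximum static friction: μ_s N = 0.62 × 423.7 = 262.7 N.
Since 70.38 N is within the 262.7 N limit, the toolbox stays put and friction is exactly 70.4 N.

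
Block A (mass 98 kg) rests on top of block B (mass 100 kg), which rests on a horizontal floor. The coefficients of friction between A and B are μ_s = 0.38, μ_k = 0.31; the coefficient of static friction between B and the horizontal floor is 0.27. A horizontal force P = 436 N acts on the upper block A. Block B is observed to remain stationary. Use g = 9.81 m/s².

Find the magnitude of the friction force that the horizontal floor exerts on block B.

f ≈ 298 N

The normal force B exerts on A is simply A's weight, N₁ = 961.4 N.
Maximum static friction on A from B: μ_s N₁ = 0.38×961.4 = 365.3 N.
Since P = 436 N > 365.3 N, A slides on B; the A–B friction is kinetic: f₁ = μ_k N₁ = 0.31×961.4 = 298 N.
By Newton's third law B feels 298 N forward from A. With B stationary, the floor's static friction on B balances it: f₂ = 298 N (well within μ_s(m_A+m_B)g = 524.4 N).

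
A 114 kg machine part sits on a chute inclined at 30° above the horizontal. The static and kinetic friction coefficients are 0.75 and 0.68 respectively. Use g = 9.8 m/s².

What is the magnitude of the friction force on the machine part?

Perpendicular to the surface, N = m g cos θ = 114·9.8·cos 30° = 967.5 N.
Along the slope the weight component is m g sin θ = 558.6 N; friction must supply exactly this, acting up-slope.
Static friction can supply at most μ_s N = 725.6 N.
Since |558.6| ≤ 725.6 N, no slip — friction simply equals what equilibrium demands.

f ≈ 559 N (up the incline)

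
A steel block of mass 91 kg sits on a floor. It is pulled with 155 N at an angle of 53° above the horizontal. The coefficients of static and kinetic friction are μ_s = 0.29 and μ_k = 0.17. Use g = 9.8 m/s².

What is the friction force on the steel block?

f ≈ 93.3 N

N = m g − P sin α = 891.8 − 155×sin 53° = 768 N.
For equilibrium, f = P cos α = 155×cos 53° = 93.28 N.
The static-friction limit is μ_s N = 222.7 N.
Since 93.28 N does not exceed the limit, the steel block stays at rest and f = 93.3 N.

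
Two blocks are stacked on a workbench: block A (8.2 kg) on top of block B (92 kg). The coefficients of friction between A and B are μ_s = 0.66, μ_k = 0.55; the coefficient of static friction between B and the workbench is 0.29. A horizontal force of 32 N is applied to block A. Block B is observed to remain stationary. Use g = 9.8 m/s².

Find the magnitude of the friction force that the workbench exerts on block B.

f ≈ 32 N

Between the blocks, N₁ = m_A g = 80.36 N.
So the A–B interface can sustain at most μ_s N₁ = 53.04 N of static friction.
P = 32 N is within that limit, so A and B move together (both at rest); the A–B friction is simply f₁ = P = 32 N.
By Newton's third law B feels 32 N forward from A. With B stationary, the floor's static friction on B balances it: f₂ = 32 N (well within μ_s(m_A+m_B)g = 284.8 N).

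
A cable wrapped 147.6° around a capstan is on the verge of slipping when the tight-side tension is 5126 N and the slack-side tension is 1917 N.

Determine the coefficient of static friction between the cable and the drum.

μ ≈ 0.382

T₂/T₁ = e^{μβ} → μ = ln(T₂/T₁)/β.
β = 147.6° = 2.576 rad.
μ = ln(5126/1917)/2.576 = ln(2.674)/2.576 = 0.382.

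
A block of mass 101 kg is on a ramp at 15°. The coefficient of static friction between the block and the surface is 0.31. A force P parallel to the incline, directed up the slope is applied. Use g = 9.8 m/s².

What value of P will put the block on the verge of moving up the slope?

At impending motion up the slope, friction acts down-slope at its limit: f = μ_s N.
P is parallel to the surface, so N = m g cos θ = 956 N.
Along the incline: P = m g sin θ + μ_s N = 256 + 0.31×956 = 553 N.

P ≈ 553 N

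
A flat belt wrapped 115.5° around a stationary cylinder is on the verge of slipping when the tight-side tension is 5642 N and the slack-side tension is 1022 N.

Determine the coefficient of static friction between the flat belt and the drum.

T₂/T₁ = e^{μβ} → μ = ln(T₂/T₁)/β.
β = 115.5° = 2.016 rad.
μ = ln(5642/1022)/2.016 = ln(5.521)/2.016 = 0.848.

μ ≈ 0.848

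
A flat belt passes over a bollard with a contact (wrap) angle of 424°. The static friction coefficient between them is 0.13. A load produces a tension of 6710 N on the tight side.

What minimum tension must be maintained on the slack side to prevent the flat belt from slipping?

T_min ≈ 2560 N

Capstan equation at impending slip: T_tight/T_slack = e^{μβ}.
β = 424° = 7.4 rad; e^{μβ} = e^{0.13×7.4} = 2.617.
T_slack = T_tight / e^{μβ} = 6710 / 2.617 = 2560 N.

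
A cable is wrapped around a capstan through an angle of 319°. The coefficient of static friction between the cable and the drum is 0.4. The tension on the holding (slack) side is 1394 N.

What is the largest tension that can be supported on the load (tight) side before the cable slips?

T_max ≈ 12900 N

At impending slip the capstan equation gives T₂/T₁ = e^{μβ} with β in radians.
β = 319° × π/180 = 5.568 rad.
e^{μβ} = e^{0.4×5.568} = 9.272.
T₂ = T₁ · e^{μβ} = 1394 × 9.272 = 12900 N.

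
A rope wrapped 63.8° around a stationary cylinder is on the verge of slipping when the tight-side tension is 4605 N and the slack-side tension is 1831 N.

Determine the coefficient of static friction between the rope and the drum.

T₂/T₁ = e^{μβ} → μ = ln(T₂/T₁)/β.
β = 63.8° = 1.114 rad.
μ = ln(4605/1831)/1.114 = ln(2.515)/1.114 = 0.828.

μ ≈ 0.828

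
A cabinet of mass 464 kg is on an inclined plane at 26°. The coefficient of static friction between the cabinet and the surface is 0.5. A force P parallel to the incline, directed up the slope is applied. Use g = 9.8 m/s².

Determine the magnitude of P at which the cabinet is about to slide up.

At impending motion up the slope, friction acts down-slope at its limit: f = μ_s N.
P is parallel to the surface, so N = m g cos θ = 4090 N.
Along the incline: P = m g sin θ + μ_s N = 1990 + 0.5×4090 = 4040 N.

P ≈ 4040 N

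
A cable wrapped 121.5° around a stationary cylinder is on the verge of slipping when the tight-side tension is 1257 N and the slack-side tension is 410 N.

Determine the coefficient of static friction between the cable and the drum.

T₂/T₁ = e^{μβ} → μ = ln(T₂/T₁)/β.
β = 121.5° = 2.121 rad.
μ = ln(1257/410)/2.121 = ln(3.066)/2.121 = 0.528.

μ ≈ 0.528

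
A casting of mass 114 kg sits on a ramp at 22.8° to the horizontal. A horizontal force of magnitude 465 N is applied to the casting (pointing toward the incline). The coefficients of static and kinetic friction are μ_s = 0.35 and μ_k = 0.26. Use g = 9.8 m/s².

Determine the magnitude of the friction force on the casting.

f ≈ 4.27 N (up the incline)

The horizontal push has a component P sin θ into the surface, so N = m g cos θ + P sin θ = 1030 + 180.2 = 1210 N.
Along the incline, the net driving force (taking up-slope positive) is P cos θ − m g sin θ = 428.7 − 432.9 = -4.266 N, so equilibrium requires friction f = 4.266 N (up-slope).
Maximum static friction: μ_s N = 0.35 × 1210 = 423.5 N.
|f_req| = 4.266 ≤ 423.5 N → the casting is in equilibrium; friction equals the required value.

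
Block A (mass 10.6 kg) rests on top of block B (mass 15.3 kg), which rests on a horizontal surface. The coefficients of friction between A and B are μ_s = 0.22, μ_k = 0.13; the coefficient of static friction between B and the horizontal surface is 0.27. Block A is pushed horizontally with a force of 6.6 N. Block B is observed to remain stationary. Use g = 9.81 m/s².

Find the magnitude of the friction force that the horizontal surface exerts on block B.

f ≈ 6.6 N

Between the blocks, N₁ = m_A g = 104 N.
Maximum static friction on A from B: μ_s N₁ = 0.22×104 = 22.88 N.
P = 6.6 N is within that limit, so A and B move together (both at rest); the A–B friction is simply f₁ = P = 6.6 N.
B experiences an equal 6.6 N forward from A (third law). B is in equilibrium, so the floor supplies f₂ = 6.6 N of static friction (limit μ_s(m_A+m_B)g = 68.6 N, not exceeded).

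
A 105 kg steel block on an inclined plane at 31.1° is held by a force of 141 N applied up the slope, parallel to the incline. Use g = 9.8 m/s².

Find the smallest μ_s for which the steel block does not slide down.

μ_s,min ≈ 0.443

N = m g cos θ = 881.1 N.
Friction must make up the shortfall along the incline: f = m g sin θ − P = 531.5 − 141 = 390.5 N.
At the threshold f = μ_s N, so μ_s,min = 390.5/881.1 = 0.443.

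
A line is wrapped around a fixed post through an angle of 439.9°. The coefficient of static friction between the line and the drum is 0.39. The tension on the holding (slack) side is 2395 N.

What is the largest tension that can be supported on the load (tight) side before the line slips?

T_max ≈ 47800 N

At impending slip the capstan equation gives T₂/T₁ = e^{μβ} with β in radians.
β = 439.9° × π/180 = 7.678 rad.
e^{μβ} = e^{0.39×7.678} = 19.97.
T₂ = T₁ · e^{μβ} = 2395 × 19.97 = 47800 N.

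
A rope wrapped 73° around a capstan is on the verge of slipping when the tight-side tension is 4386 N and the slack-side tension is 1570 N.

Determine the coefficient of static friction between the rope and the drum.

μ ≈ 0.806

T₂/T₁ = e^{μβ} → μ = ln(T₂/T₁)/β.
β = 73° = 1.274 rad.
μ = ln(4386/1570)/1.274 = ln(2.794)/1.274 = 0.806.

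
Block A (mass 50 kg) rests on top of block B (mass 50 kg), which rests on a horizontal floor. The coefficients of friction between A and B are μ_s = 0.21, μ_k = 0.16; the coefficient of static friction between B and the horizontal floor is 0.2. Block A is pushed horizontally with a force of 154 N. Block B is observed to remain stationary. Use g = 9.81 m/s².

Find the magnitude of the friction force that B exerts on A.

f ≈ 78.5 N

Between the blocks, N₁ = m_A g = 490.5 N.
So the A–B interface can sustain at most μ_s N₁ = 103 N of static friction.
Since P = 154 N > 103 N, A slides on B; the A–B friction is kinetic: f₁ = μ_k N₁ = 0.16×490.5 = 78.5 N.
B experiences an equal 78.5 N forward from A (third law). B is in equilibrium, so the floor supplies f₂ = 78.5 N of static friction (limit μ_s(m_A+m_B)g = 196.2 N, not exceeded).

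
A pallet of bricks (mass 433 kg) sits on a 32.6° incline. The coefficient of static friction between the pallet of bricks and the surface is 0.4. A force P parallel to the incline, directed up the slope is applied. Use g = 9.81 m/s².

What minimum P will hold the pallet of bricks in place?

The pallet of bricks tends to slide down (tan θ > μ_s), so at the point of impending slip friction acts up-slope at its limit: f = μ_s N.
P is parallel to the surface, so N = m g cos θ = 3580 N.
Along the incline: P + μ_s N = m g sin θ, so P = 2290 − 0.4×3580 = 857 N.

P_min ≈ 857 N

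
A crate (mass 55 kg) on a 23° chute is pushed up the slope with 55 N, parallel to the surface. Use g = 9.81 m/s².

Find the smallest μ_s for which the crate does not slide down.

μ_s,min ≈ 0.314

N = m g cos θ = 496.7 N.
Friction must make up the shortfall along the incline: f = m g sin θ − P = 210.8 − 55 = 155.8 N.
At the threshold f = μ_s N, so μ_s,min = 155.8/496.7 = 0.314.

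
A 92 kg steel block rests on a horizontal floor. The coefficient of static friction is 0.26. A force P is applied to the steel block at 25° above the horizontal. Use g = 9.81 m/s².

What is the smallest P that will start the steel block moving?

P ≈ 231 N

N = m g − P sin α (the pull lifts the steel block).
At impending slip, P cos α = μ_s N = μ_s (m g − P sin α).
Solving: P (cos α + μ_s sin α) = μ_s m g → P = 0.26×903/(cos 25° + 0.26 sin 25°) = 235/1.016 = 231 N.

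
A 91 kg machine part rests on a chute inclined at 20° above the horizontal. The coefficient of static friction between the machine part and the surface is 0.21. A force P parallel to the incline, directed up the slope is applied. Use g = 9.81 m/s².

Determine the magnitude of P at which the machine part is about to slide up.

At impending motion up the slope, friction acts down-slope at its limit: f = μ_s N.
P is parallel to the surface, so N = m g cos θ = 839 N.
Along the incline: P = m g sin θ + μ_s N = 305 + 0.21×839 = 481 N.

P ≈ 481 N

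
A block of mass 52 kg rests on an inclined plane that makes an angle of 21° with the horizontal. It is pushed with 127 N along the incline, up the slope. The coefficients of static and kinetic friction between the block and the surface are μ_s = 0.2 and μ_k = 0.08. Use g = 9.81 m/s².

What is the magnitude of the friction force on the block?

Normal force: N = m g cos θ = 52 × 9.81 × cos 21° = 476.2 N.
The friction needed for equilibrium is m g sin θ − P = 182.8 − 127 = 55.81 N, measured positive up-slope.
Maximum static friction available: μ_s N = 0.2 × 476.2 = 95.25 N.
Since |55.81| ≤ 95.25 N, static friction is sufficient; f equals the required value, not μ_s N.

f ≈ 55.8 N (up the incline)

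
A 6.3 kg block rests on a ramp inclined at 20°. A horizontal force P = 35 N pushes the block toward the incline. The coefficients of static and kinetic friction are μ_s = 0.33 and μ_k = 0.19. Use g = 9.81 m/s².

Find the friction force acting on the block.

Normal direction: N = m g cos θ + P sin θ = 70.05 N.
Along the incline, the net driving force (taking up-slope positive) is P cos θ − m g sin θ = 32.89 − 21.14 = 11.75 N, so equilibrium requires friction f = -11.75 N (down-slope).
Maximum static friction: μ_s N = 0.33 × 70.05 = 23.12 N.
Since 11.75 N is within the 23.12 N limit, the block stays put and friction is exactly 11.8 N.

f ≈ 11.8 N (down the incline)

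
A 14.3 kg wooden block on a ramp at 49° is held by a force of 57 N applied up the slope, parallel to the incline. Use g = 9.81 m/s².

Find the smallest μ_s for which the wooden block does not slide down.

N = m g cos θ = 92.03 N.
Friction must make up the shortfall along the incline: f = m g sin θ − P = 105.9 − 57 = 48.87 N.
At the threshold f = μ_s N, so μ_s,min = 48.87/92.03 = 0.531.

μ_s,min ≈ 0.531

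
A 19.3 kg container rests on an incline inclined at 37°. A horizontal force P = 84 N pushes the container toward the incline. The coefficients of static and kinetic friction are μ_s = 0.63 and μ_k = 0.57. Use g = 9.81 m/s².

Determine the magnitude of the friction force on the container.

Normal direction: N = m g cos θ + P sin θ = 201.8 N.
Along the incline, the net driving force (taking up-slope positive) is P cos θ − m g sin θ = 67.09 − 113.9 = -46.86 N, so equilibrium requires friction f = 46.86 N (up-slope).
The limit of static friction is μ_s N = 127.1 N.
Since 46.86 N is within the 127.1 N limit, the container stays put and friction is exactly 46.9 N.

f ≈ 46.9 N (up the incline)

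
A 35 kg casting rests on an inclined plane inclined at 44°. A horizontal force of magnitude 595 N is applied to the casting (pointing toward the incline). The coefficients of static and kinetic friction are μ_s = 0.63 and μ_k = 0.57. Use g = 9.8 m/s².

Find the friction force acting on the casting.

f ≈ 190 N (down the incline)

Resolve perpendicular to the incline: N = m g cos θ + P sin θ = 35×9.8×cos 44° + 595×sin 44° = 660.1 N.
Parallel to the incline: P cos θ − m g sin θ = 428 − 238.3 = 189.7 N; the friction needed to balance this is 189.7 N acting down the slope.
The limit of static friction is μ_s N = 415.8 N.
Since 189.7 N is within the 415.8 N limit, the casting stays put and friction is exactly 190 N.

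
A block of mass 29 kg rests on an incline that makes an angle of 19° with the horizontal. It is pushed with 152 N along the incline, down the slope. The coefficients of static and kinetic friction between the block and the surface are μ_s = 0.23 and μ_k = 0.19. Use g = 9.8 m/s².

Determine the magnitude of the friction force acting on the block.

f ≈ 51.1 N (up the incline)

Perpendicular to the surface, N = m g cos θ = 29·9.8·cos 19° = 268.7 N.
The friction needed for equilibrium is m g sin θ + P = 92.53 + 152 = 244.5 N, measured positive up-slope.
Maximum static friction available: μ_s N = 0.23 × 268.7 = 61.8 N.
|244.5| exceeds 61.8 N, so the block slips down-slope; friction is kinetic, f = μ_k N = 0.19×268.7 = 51.1 N.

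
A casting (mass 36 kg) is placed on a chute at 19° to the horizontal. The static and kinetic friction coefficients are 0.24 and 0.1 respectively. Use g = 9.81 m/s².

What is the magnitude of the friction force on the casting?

Perpendicular to the surface, N = m g cos θ = 36·9.81·cos 19° = 333.9 N.
For equilibrium along the incline, friction must balance the weight component: f = m g sin θ = 115 N up the slope.
The static-friction ceiling is μ_s N = 0.24 × 333.9 = 80.14 N.
Since |115| > 80.14 N, static friction cannot hold it; the casting slides down the incline and kinetic friction applies: f = μ_k N = 0.1 × 333.9 = 33.4 N.

f ≈ 33.4 N (up the incline)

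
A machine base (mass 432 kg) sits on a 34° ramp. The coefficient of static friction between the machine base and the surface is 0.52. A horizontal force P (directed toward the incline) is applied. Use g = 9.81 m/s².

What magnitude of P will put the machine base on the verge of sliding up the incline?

P ≈ 7800 N

At impending motion up the slope, friction acts down-slope at its limit: f = μ_s N.
Perpendicular to the incline: N = m g cos θ + P sin θ.
Along the incline: P cos θ = m g sin θ + μ_s N = m g sin θ + μ_s (m g cos θ + P sin θ).
Solving, P (cos θ − μ_s sin θ) = m g (sin θ + μ_s cos θ), so P = 432×9.81×(sin 34° + 0.52 cos 34°)/(cos 34° − 0.52 sin 34°) = 4240×0.9903/0.5383 = 7800 N.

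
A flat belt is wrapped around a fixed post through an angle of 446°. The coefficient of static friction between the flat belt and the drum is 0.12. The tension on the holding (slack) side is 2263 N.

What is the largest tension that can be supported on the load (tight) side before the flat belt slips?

T_max ≈ 5760 N

At impending slip the capstan equation gives T₂/T₁ = e^{μβ} with β in radians.
β = 446° × π/180 = 7.784 rad.
e^{μβ} = e^{0.12×7.784} = 2.545.
T₂ = T₁ · e^{μβ} = 2263 × 2.545 = 5760 N.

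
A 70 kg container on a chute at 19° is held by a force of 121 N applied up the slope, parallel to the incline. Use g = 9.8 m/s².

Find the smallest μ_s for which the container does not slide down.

N = m g cos θ = 648.6 N.
Friction must make up the shortfall along the incline: f = m g sin θ − P = 223.3 − 121 = 102.3 N.
At the threshold f = μ_s N, so μ_s,min = 102.3/648.6 = 0.158.

μ_s,min ≈ 0.158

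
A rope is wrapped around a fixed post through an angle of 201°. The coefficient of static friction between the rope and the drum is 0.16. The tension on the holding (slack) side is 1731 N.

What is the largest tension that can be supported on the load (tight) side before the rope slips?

At impending slip the capstan equation gives T₂/T₁ = e^{μβ} with β in radians.
β = 201° × π/180 = 3.508 rad.
e^{μβ} = e^{0.16×3.508} = 1.753.
T₂ = T₁ · e^{μβ} = 1731 × 1.753 = 3030 N.

T_max ≈ 3030 N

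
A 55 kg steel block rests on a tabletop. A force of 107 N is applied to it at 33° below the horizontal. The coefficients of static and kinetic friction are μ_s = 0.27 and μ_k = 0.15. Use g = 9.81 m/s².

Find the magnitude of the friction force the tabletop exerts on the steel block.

f ≈ 89.7 N

N = m g + P sin α = 539.6 + 107×sin 33° = 597.8 N.
The horizontal driving force is P cos α = 89.74 N, so equilibrium needs friction f = 89.74 N.
μ_s N = 0.27 × 597.8 = 161.4 N.
89.74 ≤ 161.4 N → static; friction equals the required 89.7 N.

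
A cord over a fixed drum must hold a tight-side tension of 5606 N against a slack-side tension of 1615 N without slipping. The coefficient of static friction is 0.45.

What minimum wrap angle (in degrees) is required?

T₂/T₁ = e^{μβ} → β = ln(T₂/T₁)/μ.
β = ln(5606/1615)/0.45 = 1.245/0.45 = 2.766 rad.
In degrees: β = 2.766 × 180/π = 158°.

β_min ≈ 158°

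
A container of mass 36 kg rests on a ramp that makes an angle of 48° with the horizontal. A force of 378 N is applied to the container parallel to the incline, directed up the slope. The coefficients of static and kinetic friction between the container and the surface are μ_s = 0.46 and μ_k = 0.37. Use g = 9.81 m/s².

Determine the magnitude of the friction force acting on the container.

Perpendicular to the surface, N = m g cos θ = 36·9.81·cos 48° = 236.3 N.
The friction needed for equilibrium is m g sin θ − P = 262.4 − 378 = -115.6 N, measured positive up-slope.
Static friction can supply at most μ_s N = 108.7 N.
Since |-115.6| > 108.7 N, static friction cannot hold it; the container slides up the incline and kinetic friction applies: f = μ_k N = 0.37 × 236.3 = 87.4 N.

f ≈ 87.4 N (down the incline)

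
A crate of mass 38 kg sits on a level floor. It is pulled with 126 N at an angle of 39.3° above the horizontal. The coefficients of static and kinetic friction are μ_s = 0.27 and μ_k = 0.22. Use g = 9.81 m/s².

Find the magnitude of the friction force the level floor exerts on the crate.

The vertical component of P reduces the normal force: N = m g − P sin α = 372.8 − 79.81 = 293 N.
Horizontally, friction must balance P cos α = 97.5 N.
μ_s N = 0.27 × 293 = 79.1 N.
The required friction exceeds μ_s N, so the crate moves and f = μ_k N = 64.5 N.

f ≈ 64.5 N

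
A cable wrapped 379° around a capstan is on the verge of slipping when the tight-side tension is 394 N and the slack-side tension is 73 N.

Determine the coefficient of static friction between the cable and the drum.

μ ≈ 0.255

T₂/T₁ = e^{μβ} → μ = ln(T₂/T₁)/β.
β = 379° = 6.615 rad.
μ = ln(394/73)/6.615 = ln(5.397)/6.615 = 0.255.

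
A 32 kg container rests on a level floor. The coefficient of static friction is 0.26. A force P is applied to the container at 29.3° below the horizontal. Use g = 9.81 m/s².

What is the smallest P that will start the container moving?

P ≈ 110 N

N = m g + P sin α (the push presses the container into the level floor).
At impending slip, P cos α = μ_s N = μ_s (m g + P sin α).
Solving: P (cos α − μ_s sin α) = μ_s m g → P = 0.26×314/(cos 29.3° − 0.26 sin 29.3°) = 81.6/0.7448 = 110 N.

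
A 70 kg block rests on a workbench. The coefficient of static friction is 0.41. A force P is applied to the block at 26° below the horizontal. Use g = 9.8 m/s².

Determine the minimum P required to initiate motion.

P ≈ 391 N

N = m g + P sin α (the push presses the block into the workbench).
At impending slip, P cos α = μ_s N = μ_s (m g + P sin α).
Solving: P (cos α − μ_s sin α) = μ_s m g → P = 0.41×686/(cos 26° − 0.41 sin 26°) = 281/0.7191 = 391 N.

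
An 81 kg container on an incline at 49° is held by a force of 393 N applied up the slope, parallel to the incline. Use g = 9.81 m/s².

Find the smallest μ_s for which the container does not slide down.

N = m g cos θ = 521.3 N.
Friction must make up the shortfall along the incline: f = m g sin θ − P = 599.7 − 393 = 206.7 N.
At the threshold f = μ_s N, so μ_s,min = 206.7/521.3 = 0.396.

μ_s,min ≈ 0.396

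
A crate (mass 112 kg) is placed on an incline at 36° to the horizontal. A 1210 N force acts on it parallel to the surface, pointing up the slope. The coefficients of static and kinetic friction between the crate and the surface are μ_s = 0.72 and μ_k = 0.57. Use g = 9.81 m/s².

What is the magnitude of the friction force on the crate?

Perpendicular to the surface, N = m g cos θ = 112·9.81·cos 36° = 888.9 N.
The friction needed for equilibrium is m g sin θ − P = 645.8 − 1210 = -564.2 N, measured positive up-slope.
Static friction can supply at most μ_s N = 640 N.
Since |-564.2| ≤ 640 N, the crate remains in static equilibrium and friction takes exactly the required value.

f ≈ 564 N (down the incline)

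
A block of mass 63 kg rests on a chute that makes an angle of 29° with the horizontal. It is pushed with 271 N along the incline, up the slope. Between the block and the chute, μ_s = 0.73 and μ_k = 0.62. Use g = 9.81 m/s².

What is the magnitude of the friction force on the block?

f ≈ 28.6 N (up the incline)

Normal force: N = m g cos θ = 63 × 9.81 × cos 29° = 540.5 N.
Parallel to the incline, ΣF = 0 gives f = m g sin θ − P = 299.6 − 271 = 28.63 N (up-slope positive).
Static friction can supply at most μ_s N = 394.6 N.
Since |28.63| ≤ 394.6 N, the block remains in static equilibrium and friction takes exactly the required value.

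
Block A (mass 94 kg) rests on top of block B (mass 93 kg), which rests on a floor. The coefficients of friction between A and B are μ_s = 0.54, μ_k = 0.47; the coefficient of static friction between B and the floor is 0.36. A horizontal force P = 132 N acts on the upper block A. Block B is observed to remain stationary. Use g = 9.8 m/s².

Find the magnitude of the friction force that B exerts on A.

f ≈ 132 N

Normal force at the A–B interface: N₁ = m_A g = 921.2 N.
So the A–B interface can sustain at most μ_s N₁ = 497.4 N of static friction.
P = 132 N is within that limit, so A and B move together (both at rest); the A–B friction is simply f₁ = P = 132 N.
B experiences an equal 132 N forward from A (third law). B is in equilibrium, so the floor supplies f₂ = 132 N of static friction (limit μ_s(m_A+m_B)g = 659.7 N, not exceeded).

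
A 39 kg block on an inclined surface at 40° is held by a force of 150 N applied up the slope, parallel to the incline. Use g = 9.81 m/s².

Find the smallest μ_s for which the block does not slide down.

N = m g cos θ = 293.1 N.
Friction must make up the shortfall along the incline: f = m g sin θ − P = 245.9 − 150 = 95.92 N.
At the threshold f = μ_s N, so μ_s,min = 95.92/293.1 = 0.327.

μ_s,min ≈ 0.327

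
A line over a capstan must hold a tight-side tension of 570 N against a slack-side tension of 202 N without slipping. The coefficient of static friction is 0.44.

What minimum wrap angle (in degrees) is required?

β_min ≈ 135°

T₂/T₁ = e^{μβ} → β = ln(T₂/T₁)/μ.
β = ln(570/202)/0.44 = 1.037/0.44 = 2.358 rad.
In degrees: β = 2.358 × 180/π = 135°.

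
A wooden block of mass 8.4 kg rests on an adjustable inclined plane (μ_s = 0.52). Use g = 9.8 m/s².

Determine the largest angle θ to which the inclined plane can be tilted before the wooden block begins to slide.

At the slip threshold, m g sin θ = μ_s · m g cos θ, so tan θ = μ_s.
θ_max = arctan(0.52) = 27.5°.

θ_max ≈ 27.5°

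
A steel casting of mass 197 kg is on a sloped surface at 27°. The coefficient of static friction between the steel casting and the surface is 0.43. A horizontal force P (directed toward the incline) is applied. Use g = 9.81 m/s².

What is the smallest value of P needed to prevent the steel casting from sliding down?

The steel casting tends to slide down (tan θ > μ_s), so at the point of impending slip friction acts up-slope at its limit: f = μ_s N.
Perpendicular to the incline: N = m g cos θ + P sin θ.
Along the incline: P cos θ + μ_s N = m g sin θ, i.e. P cos θ + μ_s (m g cos θ + P sin θ) = m g sin θ.
Solving, P (cos θ + μ_s sin θ) = m g (sin θ − μ_s cos θ), so P = 1930×0.07086/1.086 = 126 N.

P_min ≈ 126 N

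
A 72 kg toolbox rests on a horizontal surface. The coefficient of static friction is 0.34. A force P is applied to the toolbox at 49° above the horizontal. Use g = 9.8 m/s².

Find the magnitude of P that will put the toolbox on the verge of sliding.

N = m g − P sin α (the pull lifts the toolbox).
At impending slip, P cos α = μ_s N = μ_s (m g − P sin α).
Solving: P (cos α + μ_s sin α) = μ_s m g → P = 0.34×706/(cos 49° + 0.34 sin 49°) = 240/0.9127 = 263 N.

P ≈ 263 N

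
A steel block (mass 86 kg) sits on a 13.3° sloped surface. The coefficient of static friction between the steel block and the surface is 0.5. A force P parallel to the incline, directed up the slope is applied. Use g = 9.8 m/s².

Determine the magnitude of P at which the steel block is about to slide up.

P ≈ 604 N

At impending motion up the slope, friction acts down-slope at its limit: f = μ_s N.
P is parallel to the surface, so N = m g cos θ = 820 N.
Along the incline: P = m g sin θ + μ_s N = 194 + 0.5×820 = 604 N.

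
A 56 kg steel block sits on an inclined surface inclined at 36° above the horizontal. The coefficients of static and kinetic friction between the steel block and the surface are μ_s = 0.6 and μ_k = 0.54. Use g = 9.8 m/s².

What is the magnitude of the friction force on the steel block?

Normal force: N = m g cos θ = 56 × 9.8 × cos 36° = 444 N.
For equilibrium along the incline, friction must balance the weight component: f = m g sin θ = 322.6 N up the slope.
Static friction can supply at most μ_s N = 266.4 N.
|322.6| exceeds 266.4 N, so the steel block slips down-slope; friction is kinetic, f = μ_k N = 0.54×444 = 240 N.

f ≈ 240 N (up the incline)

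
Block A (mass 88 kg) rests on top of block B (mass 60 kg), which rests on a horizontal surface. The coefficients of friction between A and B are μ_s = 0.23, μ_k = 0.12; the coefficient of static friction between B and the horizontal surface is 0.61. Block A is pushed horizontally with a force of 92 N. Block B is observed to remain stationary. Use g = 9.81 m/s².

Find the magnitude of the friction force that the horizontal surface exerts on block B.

Normal force at the A–B interface: N₁ = m_A g = 863.3 N.
So the A–B interface can sustain at most μ_s N₁ = 198.6 N of static friction.
Since P = 92 N ≤ 198.6 N, A does not slip on B; friction on A equals P = 92 N.
By Newton's third law B feels 92 N forward from A. With B stationary, the floor's static friction on B balances it: f₂ = 92 N (well within μ_s(m_A+m_B)g = 885.6 N).

f ≈ 92 N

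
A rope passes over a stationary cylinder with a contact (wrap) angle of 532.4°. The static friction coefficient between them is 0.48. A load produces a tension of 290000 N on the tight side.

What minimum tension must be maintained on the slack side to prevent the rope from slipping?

Capstan equation at impending slip: T_tight/T_slack = e^{μβ}.
β = 532.4° = 9.292 rad; e^{μβ} = e^{0.48×9.292} = 86.51.
T_slack = T_tight / e^{μβ} = 290000 / 86.51 = 3350 N.

T_min ≈ 3350 N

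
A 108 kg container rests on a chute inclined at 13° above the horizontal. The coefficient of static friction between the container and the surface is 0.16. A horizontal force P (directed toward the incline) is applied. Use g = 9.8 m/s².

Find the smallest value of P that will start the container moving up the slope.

At impending motion up the slope, friction acts down-slope at its limit: f = μ_s N.
Perpendicular to the incline: N = m g cos θ + P sin θ.
Along the incline: P cos θ = m g sin θ + μ_s N = m g sin θ + μ_s (m g cos θ + P sin θ).
Solving, P (cos θ − μ_s sin θ) = m g (sin θ + μ_s cos θ), so P = 108×9.8×(sin 13° + 0.16 cos 13°)/(cos 13° − 0.16 sin 13°) = 1060×0.3809/0.9384 = 430 N.

P ≈ 430 N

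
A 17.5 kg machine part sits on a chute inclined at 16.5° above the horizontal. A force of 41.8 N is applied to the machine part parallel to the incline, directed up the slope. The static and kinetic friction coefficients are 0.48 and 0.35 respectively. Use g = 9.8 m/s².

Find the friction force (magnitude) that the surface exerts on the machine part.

f ≈ 6.91 N (up the incline)

The normal reaction is N = m g cos θ = 164.4 N.
The friction needed for equilibrium is m g sin θ − P = 48.71 − 41.8 = 6.909 N, measured positive up-slope.
The static-friction ceiling is μ_s N = 0.48 × 164.4 = 78.93 N.
Since |6.909| ≤ 78.93 N, no slip — friction simply equals what equilibrium demands.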